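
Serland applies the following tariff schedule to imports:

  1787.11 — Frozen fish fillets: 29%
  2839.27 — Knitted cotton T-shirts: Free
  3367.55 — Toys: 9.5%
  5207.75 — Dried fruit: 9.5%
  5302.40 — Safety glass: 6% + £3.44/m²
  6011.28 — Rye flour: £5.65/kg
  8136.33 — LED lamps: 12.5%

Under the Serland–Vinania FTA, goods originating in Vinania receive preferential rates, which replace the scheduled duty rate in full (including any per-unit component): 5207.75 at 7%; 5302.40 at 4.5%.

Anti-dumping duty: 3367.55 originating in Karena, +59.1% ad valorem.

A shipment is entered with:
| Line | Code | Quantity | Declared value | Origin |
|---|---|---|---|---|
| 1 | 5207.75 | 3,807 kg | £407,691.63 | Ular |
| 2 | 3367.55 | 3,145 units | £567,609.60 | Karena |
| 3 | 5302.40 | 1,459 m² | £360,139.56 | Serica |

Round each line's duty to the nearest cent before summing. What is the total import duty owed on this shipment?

Line 1 (5207.75, Ular, 3,807 kg, £407,691.63):
Base rate for 5207.75 is 9.5%.
5207.75 has an FTA preferential rate, but origin Ular is not Vinania; base rate stands.
Duty = £407,691.63 × 9.5% = £38,730.70.
Line 2 (3367.55, Karena, 3,145 units, £567,609.60):
Base rate for 3367.55 is 9.5%.
Additional duty on 3367.55 from Karena: +59.1%. Applied ad valorem rate: 9.5% + 59.1% = 68.6%.
Duty = £567,609.60 × 68.6% = £389,380.19.
Line 3 (5302.40, Serica, 1,459 m², £360,139.56):
Base rate for 5302.40 is 6% + £3.44/m².
5302.40 has an FTA preferential rate, but origin Serica is not Vinania; base rate stands.
Duty = £360,139.56 × 6% + 1,459 × £3.44 = £26,627.33.
Total = £38,730.70 + £389,380.19 + £26,627.33 = £454,738.22.

£454,738.22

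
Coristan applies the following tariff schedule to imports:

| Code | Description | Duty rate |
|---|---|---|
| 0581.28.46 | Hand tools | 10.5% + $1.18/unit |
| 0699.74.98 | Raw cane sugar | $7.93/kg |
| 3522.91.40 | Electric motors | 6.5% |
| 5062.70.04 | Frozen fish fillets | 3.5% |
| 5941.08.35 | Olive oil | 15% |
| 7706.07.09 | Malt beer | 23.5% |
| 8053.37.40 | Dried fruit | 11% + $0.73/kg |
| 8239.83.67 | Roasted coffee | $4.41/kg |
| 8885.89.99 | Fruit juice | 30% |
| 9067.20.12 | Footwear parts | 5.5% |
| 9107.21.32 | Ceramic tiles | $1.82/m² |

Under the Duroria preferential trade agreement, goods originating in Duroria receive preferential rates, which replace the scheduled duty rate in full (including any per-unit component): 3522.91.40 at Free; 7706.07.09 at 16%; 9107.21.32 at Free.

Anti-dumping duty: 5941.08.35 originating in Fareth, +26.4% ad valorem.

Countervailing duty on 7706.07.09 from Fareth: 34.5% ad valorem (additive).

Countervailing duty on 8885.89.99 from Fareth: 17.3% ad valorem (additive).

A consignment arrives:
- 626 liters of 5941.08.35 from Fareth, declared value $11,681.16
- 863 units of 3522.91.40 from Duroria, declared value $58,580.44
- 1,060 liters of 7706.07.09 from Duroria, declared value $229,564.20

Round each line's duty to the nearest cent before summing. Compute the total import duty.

Line 1 (5941.08.35, Fareth, 626 liters, $11,681.16):
Base rate for 5941.08.35 is 15%.
Additional duty on 5941.08.35 from Fareth: +26.4%. Applied ad valorem rate: 15% + 26.4% = 41.4%.
Duty = $11,681.16 × 41.4% = $4,836.00.
Line 2 (3522.91.40, Duroria, 863 units, $58,580.44):
Base rate for 3522.91.40 is 6.5%.
Origin Duroria qualifies under the Coristan–Duroria agreement and 3522.91.40 is covered: preferential rate Free applies instead.
Duty = $58,580.44 × 0% = $0.00.
Line 3 (7706.07.09, Duroria, 1,060 liters, $229,564.20):
Base rate for 7706.07.09 is 23.5%.
Origin Duroria qualifies under the Coristan–Duroria agreement and 7706.07.09 is covered: preferential rate 16% applies instead.
The additional-duty order on 7706.07.09 targets Fareth, not Duroria; it does not apply.
Duty = $229,564.20 × 16% = $36,730.27.
Total = $4,836.00 + $0.00 + $36,730.27 = $41,566.27.

$41,566.27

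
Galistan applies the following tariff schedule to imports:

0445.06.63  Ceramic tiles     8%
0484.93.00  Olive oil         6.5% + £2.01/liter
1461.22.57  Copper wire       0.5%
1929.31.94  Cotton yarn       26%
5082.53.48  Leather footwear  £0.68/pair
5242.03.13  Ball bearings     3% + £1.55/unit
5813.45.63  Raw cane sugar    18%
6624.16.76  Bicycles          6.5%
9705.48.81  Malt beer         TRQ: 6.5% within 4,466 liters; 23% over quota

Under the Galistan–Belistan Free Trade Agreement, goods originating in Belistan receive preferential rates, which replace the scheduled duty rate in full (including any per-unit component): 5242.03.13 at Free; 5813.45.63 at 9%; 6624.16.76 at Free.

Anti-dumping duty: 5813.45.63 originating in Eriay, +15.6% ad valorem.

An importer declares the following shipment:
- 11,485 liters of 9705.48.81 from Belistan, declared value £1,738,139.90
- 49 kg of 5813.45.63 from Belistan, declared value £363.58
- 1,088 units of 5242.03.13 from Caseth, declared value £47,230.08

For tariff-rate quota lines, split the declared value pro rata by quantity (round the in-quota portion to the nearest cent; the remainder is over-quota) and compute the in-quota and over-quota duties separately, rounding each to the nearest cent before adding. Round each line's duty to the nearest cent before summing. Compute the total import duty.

£291,387.27

Line 1 (9705.48.81, Belistan, 11,485 liters, £1,738,139.90):
Code 9705.48.81 is under a tariff-rate quota (threshold 4,466 liters). In-quota: 4,466 liters at 6.5%; over-quota: 7,019 liters at 23%.
Pro-rata value split: in-quota = £1,738,139.90 × 4,466/11,485 = £675,884.44; over-quota = £1,738,139.90 − £675,884.44 = £1,062,255.46.
In-quota duty = £675,884.44 × 6.5% = £43,932.49. Over-quota duty = £1,062,255.46 × 23% = £244,318.76.
Line duty = £43,932.49 + £244,318.76 = £288,251.25.
Line 2 (5813.45.63, Belistan, 49 kg, £363.58):
Base rate for 5813.45.63 is 18%.
Origin Belistan qualifies under the Galistan–Belistan agreement and 5813.45.63 is covered: preferential rate 9% applies instead.
The additional-duty order on 5813.45.63 targets Eriay, not Belistan; it does not apply.
Duty = £363.58 × 9% = £32.72.
Line 3 (5242.03.13, Caseth, 1,088 units, £47,230.08):
Base rate for 5242.03.13 is 3% + £1.55/unit.
5242.03.13 has an FTA preferential rate, but origin Caseth is not Belistan; base rate stands.
Duty = £47,230.08 × 3% + 1,088 × £1.55 = £3,103.30.
Total = £288,251.25 + £32.72 + £3,103.30 = £291,387.27.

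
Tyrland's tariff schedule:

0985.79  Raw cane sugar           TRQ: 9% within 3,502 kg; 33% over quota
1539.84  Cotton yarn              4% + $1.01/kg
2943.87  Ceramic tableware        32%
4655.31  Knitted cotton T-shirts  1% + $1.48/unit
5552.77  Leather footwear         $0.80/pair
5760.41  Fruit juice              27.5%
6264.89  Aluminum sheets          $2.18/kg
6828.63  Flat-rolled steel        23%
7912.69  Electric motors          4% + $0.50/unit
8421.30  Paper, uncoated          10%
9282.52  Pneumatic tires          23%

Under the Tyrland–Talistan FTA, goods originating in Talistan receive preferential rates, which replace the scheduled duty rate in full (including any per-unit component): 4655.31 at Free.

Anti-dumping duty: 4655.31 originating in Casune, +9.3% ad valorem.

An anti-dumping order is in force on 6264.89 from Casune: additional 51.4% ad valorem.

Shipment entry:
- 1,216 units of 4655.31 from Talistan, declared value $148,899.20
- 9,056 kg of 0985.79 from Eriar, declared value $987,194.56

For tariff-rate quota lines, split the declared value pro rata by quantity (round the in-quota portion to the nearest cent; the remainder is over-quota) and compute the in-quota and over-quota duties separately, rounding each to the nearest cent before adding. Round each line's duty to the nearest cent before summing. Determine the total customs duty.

$234,153.48

Line 1 (4655.31, Talistan, 1,216 units, $148,899.20):
Base rate for 4655.31 is 1% + $1.48/unit.
Origin Talistan qualifies under the Tyrland–Talistan agreement and 4655.31 is covered: preferential rate Free applies instead.
The additional-duty order on 4655.31 targets Casune, not Talistan; it does not apply.
Duty = $148,899.20 × 0% = $0.00.
Line 2 (0985.79, Eriar, 9,056 kg, $987,194.56):
Code 0985.79 is under a tariff-rate quota (threshold 3,502 kg). In-quota: 3,502 kg at 9%; over-quota: 5,554 kg at 33%.
Pro-rata value split: in-quota = $987,194.56 × 3,502/9,056 = $381,753.02; over-quota = $987,194.56 − $381,753.02 = $605,441.54.
In-quota duty = $381,753.02 × 9% = $34,357.77. Over-quota duty = $605,441.54 × 33% = $199,795.71.
Line duty = $34,357.77 + $199,795.71 = $234,153.48.
Total = $0.00 + $234,153.48 = $234,153.48.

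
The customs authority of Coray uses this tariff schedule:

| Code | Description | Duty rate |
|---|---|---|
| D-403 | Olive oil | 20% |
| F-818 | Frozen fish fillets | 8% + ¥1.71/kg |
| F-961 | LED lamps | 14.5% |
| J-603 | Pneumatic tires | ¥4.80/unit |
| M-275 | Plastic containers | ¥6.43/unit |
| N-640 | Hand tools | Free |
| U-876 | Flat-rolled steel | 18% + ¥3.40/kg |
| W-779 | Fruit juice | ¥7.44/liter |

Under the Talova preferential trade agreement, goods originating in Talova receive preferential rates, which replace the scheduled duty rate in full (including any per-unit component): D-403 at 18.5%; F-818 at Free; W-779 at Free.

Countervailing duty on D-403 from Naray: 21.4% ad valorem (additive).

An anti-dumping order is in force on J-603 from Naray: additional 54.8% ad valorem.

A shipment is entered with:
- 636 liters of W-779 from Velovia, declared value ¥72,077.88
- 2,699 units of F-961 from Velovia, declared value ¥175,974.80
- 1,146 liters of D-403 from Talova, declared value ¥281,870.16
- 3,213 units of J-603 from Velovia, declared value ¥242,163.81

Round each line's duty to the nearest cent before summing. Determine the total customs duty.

Line 1 (W-779, Velovia, 636 liters, ¥72,077.88):
Base rate for W-779 is ¥7.44/liter.
W-779 has an FTA preferential rate, but origin Velovia is not Talova; base rate stands.
Duty = 636 × ¥7.44 = ¥4,731.84.
Line 2 (F-961, Velovia, 2,699 units, ¥175,974.80):
Base rate for F-961 is 14.5%.
Duty = ¥175,974.80 × 14.5% = ¥25,516.35.
Line 3 (D-403, Talova, 1,146 liters, ¥281,870.16):
Base rate for D-403 is 20%.
Origin Talova qualifies under the Coray–Talova agreement and D-403 is covered: preferential rate 18.5% applies instead.
The additional-duty order on D-403 targets Naray, not Talova; it does not apply.
Duty = ¥281,870.16 × 18.5% = ¥52,145.98.
Line 4 (J-603, Velovia, 3,213 units, ¥242,163.81):
Base rate for J-603 is ¥4.80/unit.
The additional-duty order on J-603 targets Naray, not Velovia; it does not apply.
Duty = 3,213 × ¥4.80 = ¥15,422.40.
Total = ¥4,731.84 + ¥25,516.35 + ¥52,145.98 + ¥15,422.40 = ¥97,816.57.

¥97,816.57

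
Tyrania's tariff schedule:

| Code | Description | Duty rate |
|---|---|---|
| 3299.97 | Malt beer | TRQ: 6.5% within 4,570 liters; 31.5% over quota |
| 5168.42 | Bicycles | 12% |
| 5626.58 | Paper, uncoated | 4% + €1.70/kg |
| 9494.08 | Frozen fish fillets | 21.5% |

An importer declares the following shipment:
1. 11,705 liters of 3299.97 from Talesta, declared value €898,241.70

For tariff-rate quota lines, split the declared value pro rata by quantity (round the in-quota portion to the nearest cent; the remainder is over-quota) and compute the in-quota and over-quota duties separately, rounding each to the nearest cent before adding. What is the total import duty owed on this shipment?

Line 1 (3299.97, Talesta, 11,705 liters, €898,241.70):
Code 3299.97 is under a tariff-rate quota (threshold 4,570 liters). In-quota: 4,570 liters at 6.5%; over-quota: 7,135 liters at 31.5%.
Pro-rata value split: in-quota = €898,241.70 × 4,570/11,705 = €350,701.80; over-quota = €898,241.70 − €350,701.80 = €547,539.90.
In-quota duty = €350,701.80 × 6.5% = €22,795.62. Over-quota duty = €547,539.90 × 31.5% = €172,475.07.
Line duty = €22,795.62 + €172,475.07 = €195,270.69.

€195,270.69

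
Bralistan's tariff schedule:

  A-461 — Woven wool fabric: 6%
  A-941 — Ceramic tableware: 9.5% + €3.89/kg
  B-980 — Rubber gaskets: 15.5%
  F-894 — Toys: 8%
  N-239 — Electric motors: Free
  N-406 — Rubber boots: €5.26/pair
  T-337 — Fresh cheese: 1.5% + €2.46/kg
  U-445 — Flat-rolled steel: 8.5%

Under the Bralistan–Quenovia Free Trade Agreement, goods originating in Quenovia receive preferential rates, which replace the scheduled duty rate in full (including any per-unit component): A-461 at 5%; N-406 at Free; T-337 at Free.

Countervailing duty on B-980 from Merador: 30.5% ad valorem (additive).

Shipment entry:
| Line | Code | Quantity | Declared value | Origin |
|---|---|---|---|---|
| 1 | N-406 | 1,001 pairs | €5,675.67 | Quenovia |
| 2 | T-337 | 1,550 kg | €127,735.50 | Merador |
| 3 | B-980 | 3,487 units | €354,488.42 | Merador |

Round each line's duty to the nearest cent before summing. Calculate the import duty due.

Line 1 (N-406, Quenovia, 1,001 pairs, €5,675.67):
Base rate for N-406 is €5.26/pair.
Origin Quenovia qualifies under the Bralistan–Quenovia agreement and N-406 is covered: preferential rate Free applies instead.
Duty = €5,675.67 × 0% = €0.00.
Line 2 (T-337, Merador, 1,550 kg, €127,735.50):
Base rate for T-337 is 1.5% + €2.46/kg.
T-337 has an FTA preferential rate, but origin Merador is not Quenovia; base rate stands.
Duty = €127,735.50 × 1.5% + 1,550 × €2.46 = €5,729.03.
Line 3 (B-980, Merador, 3,487 units, €354,488.42):
Base rate for B-980 is 15.5%.
Additional duty on B-980 from Merador: +30.5%. Applied ad valorem rate: 15.5% + 30.5% = 46%.
Duty = €354,488.42 × 46% = €163,064.67.
Total = €0.00 + €5,729.03 + €163,064.67 = €168,793.70.

€168,793.70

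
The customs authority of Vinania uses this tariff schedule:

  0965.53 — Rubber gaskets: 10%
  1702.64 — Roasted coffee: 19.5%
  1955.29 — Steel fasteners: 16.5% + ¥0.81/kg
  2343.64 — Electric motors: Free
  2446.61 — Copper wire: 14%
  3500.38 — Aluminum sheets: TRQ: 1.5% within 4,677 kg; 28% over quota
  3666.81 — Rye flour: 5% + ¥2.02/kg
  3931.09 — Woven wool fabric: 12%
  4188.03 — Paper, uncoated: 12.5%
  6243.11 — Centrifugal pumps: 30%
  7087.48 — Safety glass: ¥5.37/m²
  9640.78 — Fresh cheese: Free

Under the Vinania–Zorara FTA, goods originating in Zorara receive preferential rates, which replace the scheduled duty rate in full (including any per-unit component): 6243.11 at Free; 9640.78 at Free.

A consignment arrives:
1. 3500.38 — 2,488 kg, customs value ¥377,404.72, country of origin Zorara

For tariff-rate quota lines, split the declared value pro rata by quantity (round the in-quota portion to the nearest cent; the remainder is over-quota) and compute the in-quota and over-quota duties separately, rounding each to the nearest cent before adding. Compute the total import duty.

¥5,661.07

Line 1 (3500.38, Zorara, 2,488 kg, ¥377,404.72):
Code 3500.38 is under a tariff-rate quota (threshold 4,677 kg). Quantity 2,488 kg is within the quota, so the in-quota rate 1.5% applies to the full value.
Duty = ¥377,404.72 × 1.5% = ¥5,661.07.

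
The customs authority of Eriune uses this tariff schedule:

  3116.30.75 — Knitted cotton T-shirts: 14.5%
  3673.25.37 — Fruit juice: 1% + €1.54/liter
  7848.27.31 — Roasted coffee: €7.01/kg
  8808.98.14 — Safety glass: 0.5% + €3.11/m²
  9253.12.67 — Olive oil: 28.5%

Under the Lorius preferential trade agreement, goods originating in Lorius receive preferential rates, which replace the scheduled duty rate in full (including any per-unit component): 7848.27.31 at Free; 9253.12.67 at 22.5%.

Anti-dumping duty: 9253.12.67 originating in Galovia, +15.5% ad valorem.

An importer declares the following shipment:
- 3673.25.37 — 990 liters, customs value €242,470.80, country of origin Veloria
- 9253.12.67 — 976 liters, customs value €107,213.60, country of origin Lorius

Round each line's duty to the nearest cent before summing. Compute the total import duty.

€28,072.37

Line 1 (3673.25.37, Veloria, 990 liters, €242,470.80):
Base rate for 3673.25.37 is 1% + €1.54/liter.
Duty = €242,470.80 × 1% + 990 × €1.54 = €3,949.31.
Line 2 (9253.12.67, Lorius, 976 liters, €107,213.60):
Base rate for 9253.12.67 is 28.5%.
Origin Lorius qualifies under the Eriune–Lorius agreement and 9253.12.67 is covered: preferential rate 22.5% applies instead.
The additional-duty order on 9253.12.67 targets Galovia, not Lorius; it does not apply.
Duty = €107,213.60 × 22.5% = €24,123.06.
Total = €3,949.31 + €24,123.06 = €28,072.37.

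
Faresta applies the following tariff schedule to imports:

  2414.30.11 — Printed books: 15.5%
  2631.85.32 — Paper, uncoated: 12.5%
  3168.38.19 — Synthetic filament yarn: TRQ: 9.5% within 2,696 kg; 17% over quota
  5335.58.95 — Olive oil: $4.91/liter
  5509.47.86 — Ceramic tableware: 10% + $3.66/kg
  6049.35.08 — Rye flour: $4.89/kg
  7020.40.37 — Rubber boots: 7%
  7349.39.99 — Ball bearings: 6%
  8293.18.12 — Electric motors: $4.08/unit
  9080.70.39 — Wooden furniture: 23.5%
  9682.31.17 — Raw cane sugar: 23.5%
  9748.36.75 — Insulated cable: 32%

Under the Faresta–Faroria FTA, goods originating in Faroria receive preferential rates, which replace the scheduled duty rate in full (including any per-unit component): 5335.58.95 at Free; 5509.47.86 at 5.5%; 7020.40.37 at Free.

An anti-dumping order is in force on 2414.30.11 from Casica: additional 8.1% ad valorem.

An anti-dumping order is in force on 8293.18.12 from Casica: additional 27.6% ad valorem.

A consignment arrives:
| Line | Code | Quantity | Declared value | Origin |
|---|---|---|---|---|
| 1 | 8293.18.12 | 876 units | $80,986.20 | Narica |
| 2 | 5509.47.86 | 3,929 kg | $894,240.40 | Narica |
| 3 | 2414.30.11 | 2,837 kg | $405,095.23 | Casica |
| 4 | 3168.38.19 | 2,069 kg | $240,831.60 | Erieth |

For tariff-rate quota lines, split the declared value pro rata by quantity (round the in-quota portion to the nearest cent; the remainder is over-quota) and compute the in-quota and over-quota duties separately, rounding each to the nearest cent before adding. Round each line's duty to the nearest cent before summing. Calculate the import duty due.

Line 1 (8293.18.12, Narica, 876 units, $80,986.20):
Base rate for 8293.18.12 is $4.08/unit.
The additional-duty order on 8293.18.12 targets Casica, not Narica; it does not apply.
Duty = 876 × $4.08 = $3,574.08.
Line 2 (5509.47.86, Narica, 3,929 kg, $894,240.40):
Base rate for 5509.47.86 is 10% + $3.66/kg.
5509.47.86 has an FTA preferential rate, but origin Narica is not Faroria; base rate stands.
Duty = $894,240.40 × 10% + 3,929 × $3.66 = $103,804.18.
Line 3 (2414.30.11, Casica, 2,837 kg, $405,095.23):
Base rate for 2414.30.11 is 15.5%.
Additional duty on 2414.30.11 from Casica: +8.1%. Applied ad valorem rate: 15.5% + 8.1% = 23.6%.
Duty = $405,095.23 × 23.6% = $95,602.47.
Line 4 (3168.38.19, Erieth, 2,069 kg, $240,831.60):
Code 3168.38.19 is under a tariff-rate quota (threshold 2,696 kg). Quantity 2,069 kg is within the quota, so the in-quota rate 9.5% applies to the full value.
Duty = $240,831.60 × 9.5% = $22,879.00.
Total = $3,574.08 + $103,804.18 + $95,602.47 + $22,879.00 = $225,859.73.

$225,859.73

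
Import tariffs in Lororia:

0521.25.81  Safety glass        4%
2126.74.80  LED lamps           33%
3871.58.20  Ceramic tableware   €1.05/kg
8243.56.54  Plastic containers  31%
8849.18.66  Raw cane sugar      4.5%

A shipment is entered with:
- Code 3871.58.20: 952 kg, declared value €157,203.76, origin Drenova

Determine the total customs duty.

Line 1 (3871.58.20, Drenova, 952 kg, €157,203.76):
Base rate for 3871.58.20 is €1.05/kg.
Duty = 952 × €1.05 = €999.60.

€999.60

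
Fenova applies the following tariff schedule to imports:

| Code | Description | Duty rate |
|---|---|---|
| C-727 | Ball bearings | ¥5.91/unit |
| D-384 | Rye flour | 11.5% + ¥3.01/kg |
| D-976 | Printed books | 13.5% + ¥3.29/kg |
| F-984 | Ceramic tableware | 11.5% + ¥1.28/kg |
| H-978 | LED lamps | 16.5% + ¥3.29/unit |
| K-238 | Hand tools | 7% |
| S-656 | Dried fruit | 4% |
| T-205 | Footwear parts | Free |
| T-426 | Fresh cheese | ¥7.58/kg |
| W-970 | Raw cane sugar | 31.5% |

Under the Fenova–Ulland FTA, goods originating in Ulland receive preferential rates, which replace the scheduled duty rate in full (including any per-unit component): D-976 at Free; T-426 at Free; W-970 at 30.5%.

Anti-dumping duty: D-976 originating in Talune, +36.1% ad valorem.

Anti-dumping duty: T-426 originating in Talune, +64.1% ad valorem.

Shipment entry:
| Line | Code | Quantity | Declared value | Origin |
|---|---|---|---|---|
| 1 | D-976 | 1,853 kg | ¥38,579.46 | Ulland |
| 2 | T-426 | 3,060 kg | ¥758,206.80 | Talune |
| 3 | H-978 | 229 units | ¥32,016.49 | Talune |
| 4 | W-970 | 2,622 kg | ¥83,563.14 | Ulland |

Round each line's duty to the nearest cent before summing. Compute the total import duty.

¥540,728.25

Line 1 (D-976, Ulland, 1,853 kg, ¥38,579.46):
Base rate for D-976 is 13.5% + ¥3.29/kg.
Origin Ulland qualifies under the Fenova–Ulland agreement and D-976 is covered: preferential rate Free applies instead.
The additional-duty order on D-976 targets Talune, not Ulland; it does not apply.
Duty = ¥38,579.46 × 0% = ¥0.00.
Line 2 (T-426, Talune, 3,060 kg, ¥758,206.80):
Base rate for T-426 is ¥7.58/kg.
T-426 has an FTA preferential rate, but origin Talune is not Ulland; base rate stands.
Additional duty on T-426 from Talune: +64.1% ad valorem. Applied ad valorem rate = 64.1%.
Duty = ¥758,206.80 × 64.1% + 3,060 × ¥7.58 = ¥509,205.36.
Line 3 (H-978, Talune, 229 units, ¥32,016.49):
Base rate for H-978 is 16.5% + ¥3.29/unit.
Duty = ¥32,016.49 × 16.5% + 229 × ¥3.29 = ¥6,036.13.
Line 4 (W-970, Ulland, 2,622 kg, ¥83,563.14):
Base rate for W-970 is 31.5%.
Origin Ulland qualifies under the Fenova–Ulland agreement and W-970 is covered: preferential rate 30.5% applies instead.
Duty = ¥83,563.14 × 30.5% = ¥25,486.76.
Total = ¥0.00 + ¥509,205.36 + ¥6,036.13 + ¥25,486.76 = ¥540,728.25.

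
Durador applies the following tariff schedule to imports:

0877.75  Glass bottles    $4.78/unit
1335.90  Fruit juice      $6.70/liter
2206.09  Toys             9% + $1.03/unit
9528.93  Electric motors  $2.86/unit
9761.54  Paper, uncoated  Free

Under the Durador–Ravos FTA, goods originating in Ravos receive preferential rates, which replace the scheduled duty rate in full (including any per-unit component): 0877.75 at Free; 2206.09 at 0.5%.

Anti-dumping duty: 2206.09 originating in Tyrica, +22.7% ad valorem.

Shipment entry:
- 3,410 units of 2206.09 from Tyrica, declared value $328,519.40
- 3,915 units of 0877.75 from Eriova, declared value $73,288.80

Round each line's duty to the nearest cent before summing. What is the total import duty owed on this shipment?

Line 1 (2206.09, Tyrica, 3,410 units, $328,519.40):
Base rate for 2206.09 is 9% + $1.03/unit.
2206.09 has an FTA preferential rate, but origin Tyrica is not Ravos; base rate stands.
Additional duty on 2206.09 from Tyrica: +22.7%. Applied ad valorem rate: 9% + 22.7% = 31.7%.
Duty = $328,519.40 × 31.7% + 3,410 × $1.03 = $107,652.95.
Line 2 (0877.75, Eriova, 3,915 units, $73,288.80):
Base rate for 0877.75 is $4.78/unit.
0877.75 has an FTA preferential rate, but origin Eriova is not Ravos; base rate stands.
Duty = 3,915 × $4.78 = $18,713.70.
Total = $107,652.95 + $18,713.70 = $126,366.65.

$126,366.65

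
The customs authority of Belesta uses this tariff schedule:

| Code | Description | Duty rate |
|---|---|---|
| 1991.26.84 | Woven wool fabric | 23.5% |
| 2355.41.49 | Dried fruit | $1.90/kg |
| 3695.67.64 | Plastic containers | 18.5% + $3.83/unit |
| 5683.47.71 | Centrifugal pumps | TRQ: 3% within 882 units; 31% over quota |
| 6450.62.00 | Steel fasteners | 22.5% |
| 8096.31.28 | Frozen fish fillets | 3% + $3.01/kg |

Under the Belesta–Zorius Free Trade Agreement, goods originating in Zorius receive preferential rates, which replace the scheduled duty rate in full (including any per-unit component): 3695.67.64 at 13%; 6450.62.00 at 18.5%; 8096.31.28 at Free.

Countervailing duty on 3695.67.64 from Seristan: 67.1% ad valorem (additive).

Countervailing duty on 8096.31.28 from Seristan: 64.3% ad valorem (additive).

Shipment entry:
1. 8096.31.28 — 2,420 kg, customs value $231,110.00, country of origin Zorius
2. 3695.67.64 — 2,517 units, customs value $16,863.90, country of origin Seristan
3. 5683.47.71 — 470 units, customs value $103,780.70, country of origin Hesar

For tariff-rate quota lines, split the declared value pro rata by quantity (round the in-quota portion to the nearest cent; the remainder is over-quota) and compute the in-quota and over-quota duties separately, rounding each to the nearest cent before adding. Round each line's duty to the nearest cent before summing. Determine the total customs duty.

$27,189.03

Line 1 (8096.31.28, Zorius, 2,420 kg, $231,110.00):
Base rate for 8096.31.28 is 3% + $3.01/kg.
Origin Zorius qualifies under the Belesta–Zorius agreement and 8096.31.28 is covered: preferential rate Free applies instead.
The additional-duty order on 8096.31.28 targets Seristan, not Zorius; it does not apply.
Duty = $231,110.00 × 0% = $0.00.
Line 2 (3695.67.64, Seristan, 2,517 units, $16,863.90):
Base rate for 3695.67.64 is 18.5% + $3.83/unit.
3695.67.64 has an FTA preferential rate, but origin Seristan is not Zorius; base rate stands.
Additional duty on 3695.67.64 from Seristan: +67.1%. Applied ad valorem rate: 18.5% + 67.1% = 85.6%.
Duty = $16,863.90 × 85.6% + 2,517 × $3.83 = $24,075.61.
Line 3 (5683.47.71, Hesar, 470 units, $103,780.70):
Code 5683.47.71 is under a tariff-rate quota (threshold 882 units). Quantity 470 units is within the quota, so the in-quota rate 3% applies to the full value.
Duty = $103,780.70 × 3% = $3,113.42.
Total = $0.00 + $24,075.61 + $3,113.42 = $27,189.03.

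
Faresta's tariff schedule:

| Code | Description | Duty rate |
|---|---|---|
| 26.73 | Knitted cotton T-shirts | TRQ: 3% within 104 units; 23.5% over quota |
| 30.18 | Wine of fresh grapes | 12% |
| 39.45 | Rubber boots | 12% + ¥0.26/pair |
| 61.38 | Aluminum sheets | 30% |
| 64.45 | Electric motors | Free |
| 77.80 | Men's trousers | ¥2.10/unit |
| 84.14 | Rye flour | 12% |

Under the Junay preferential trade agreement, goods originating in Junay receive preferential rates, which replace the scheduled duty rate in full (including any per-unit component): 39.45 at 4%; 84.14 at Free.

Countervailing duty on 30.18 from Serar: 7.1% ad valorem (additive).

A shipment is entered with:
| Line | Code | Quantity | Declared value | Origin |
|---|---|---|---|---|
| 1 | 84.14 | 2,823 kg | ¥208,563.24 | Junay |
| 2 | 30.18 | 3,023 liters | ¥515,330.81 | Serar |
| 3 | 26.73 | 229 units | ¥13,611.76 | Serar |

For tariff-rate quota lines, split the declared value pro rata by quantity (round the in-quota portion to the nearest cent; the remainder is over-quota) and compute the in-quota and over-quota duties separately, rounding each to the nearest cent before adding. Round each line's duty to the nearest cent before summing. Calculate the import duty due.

¥100,359.68

Line 1 (84.14, Junay, 2,823 kg, ¥208,563.24):
Base rate for 84.14 is 12%.
Origin Junay qualifies under the Faresta–Junay agreement and 84.14 is covered: preferential rate Free applies instead.
Duty = ¥208,563.24 × 0% = ¥0.00.
Line 2 (30.18, Serar, 3,023 liters, ¥515,330.81):
Base rate for 30.18 is 12%.
Additional duty on 30.18 from Serar: +7.1%. Applied ad valorem rate: 12% + 7.1% = 19.1%.
Duty = ¥515,330.81 × 19.1% = ¥98,428.18.
Line 3 (26.73, Serar, 229 units, ¥13,611.76):
Code 26.73 is under a tariff-rate quota (threshold 104 units). In-quota: 104 units at 3%; over-quota: 125 units at 23.5%.
Pro-rata value split: in-quota = ¥13,611.76 × 104/229 = ¥6,181.76; over-quota = ¥13,611.76 − ¥6,181.76 = ¥7,430.00.
In-quota duty = ¥6,181.76 × 3% = ¥185.45. Over-quota duty = ¥7,430.00 × 23.5% = ¥1,746.05.
Line duty = ¥185.45 + ¥1,746.05 = ¥1,931.50.
Total = ¥0.00 + ¥98,428.18 + ¥1,931.50 = ¥100,359.68.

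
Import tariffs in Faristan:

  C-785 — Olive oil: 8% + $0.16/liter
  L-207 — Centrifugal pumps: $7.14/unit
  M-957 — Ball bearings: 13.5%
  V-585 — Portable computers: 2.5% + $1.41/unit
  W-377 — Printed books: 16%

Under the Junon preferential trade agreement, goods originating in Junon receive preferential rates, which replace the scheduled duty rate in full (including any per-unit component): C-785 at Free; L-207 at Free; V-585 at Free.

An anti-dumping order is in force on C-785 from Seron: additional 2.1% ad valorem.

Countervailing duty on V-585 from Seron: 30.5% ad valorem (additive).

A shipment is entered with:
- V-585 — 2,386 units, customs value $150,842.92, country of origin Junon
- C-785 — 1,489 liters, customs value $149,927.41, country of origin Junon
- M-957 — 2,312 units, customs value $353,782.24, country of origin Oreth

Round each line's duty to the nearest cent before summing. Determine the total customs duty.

Line 1 (V-585, Junon, 2,386 units, $150,842.92):
Base rate for V-585 is 2.5% + $1.41/unit.
Origin Junon qualifies under the Faristan–Junon agreement and V-585 is covered: preferential rate Free applies instead.
The additional-duty order on V-585 targets Seron, not Junon; it does not apply.
Duty = $150,842.92 × 0% = $0.00.
Line 2 (C-785, Junon, 1,489 liters, $149,927.41):
Base rate for C-785 is 8% + $0.16/liter.
Origin Junon qualifies under the Faristan–Junon agreement and C-785 is covered: preferential rate Free applies instead.
The additional-duty order on C-785 targets Seron, not Junon; it does not apply.
Duty = $149,927.41 × 0% = $0.00.
Line 3 (M-957, Oreth, 2,312 units, $353,782.24):
Base rate for M-957 is 13.5%.
Duty = $353,782.24 × 13.5% = $47,760.60.
Total = $0.00 + $0.00 + $47,760.60 = $47,760.60.

$47,760.60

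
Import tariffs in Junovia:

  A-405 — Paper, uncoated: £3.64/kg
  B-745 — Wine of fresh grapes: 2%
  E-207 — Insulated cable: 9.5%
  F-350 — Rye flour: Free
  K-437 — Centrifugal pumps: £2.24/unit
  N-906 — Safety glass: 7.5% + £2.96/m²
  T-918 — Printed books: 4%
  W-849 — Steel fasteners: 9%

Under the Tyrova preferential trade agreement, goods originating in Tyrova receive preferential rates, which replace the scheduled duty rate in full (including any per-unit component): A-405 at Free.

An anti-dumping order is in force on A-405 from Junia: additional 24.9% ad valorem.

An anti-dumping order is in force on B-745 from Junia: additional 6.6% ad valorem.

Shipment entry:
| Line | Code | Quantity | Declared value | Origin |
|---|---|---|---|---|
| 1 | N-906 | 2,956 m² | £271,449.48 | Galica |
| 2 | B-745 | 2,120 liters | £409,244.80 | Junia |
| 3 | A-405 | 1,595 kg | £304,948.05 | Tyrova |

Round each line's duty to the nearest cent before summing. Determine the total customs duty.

£64,303.52

Line 1 (N-906, Galica, 2,956 m², £271,449.48):
Base rate for N-906 is 7.5% + £2.96/m².
Duty = £271,449.48 × 7.5% + 2,956 × £2.96 = £29,108.47.
Line 2 (B-745, Junia, 2,120 liters, £409,244.80):
Base rate for B-745 is 2%.
Additional duty on B-745 from Junia: +6.6%. Applied ad valorem rate: 2% + 6.6% = 8.6%.
Duty = £409,244.80 × 8.6% = £35,195.05.
Line 3 (A-405, Tyrova, 1,595 kg, £304,948.05):
Base rate for A-405 is £3.64/kg.
Origin Tyrova qualifies under the Junovia–Tyrova agreement and A-405 is covered: preferential rate Free applies instead.
The additional-duty order on A-405 targets Junia, not Tyrova; it does not apply.
Duty = £304,948.05 × 0% = £0.00.
Total = £29,108.47 + £35,195.05 + £0.00 = £64,303.52.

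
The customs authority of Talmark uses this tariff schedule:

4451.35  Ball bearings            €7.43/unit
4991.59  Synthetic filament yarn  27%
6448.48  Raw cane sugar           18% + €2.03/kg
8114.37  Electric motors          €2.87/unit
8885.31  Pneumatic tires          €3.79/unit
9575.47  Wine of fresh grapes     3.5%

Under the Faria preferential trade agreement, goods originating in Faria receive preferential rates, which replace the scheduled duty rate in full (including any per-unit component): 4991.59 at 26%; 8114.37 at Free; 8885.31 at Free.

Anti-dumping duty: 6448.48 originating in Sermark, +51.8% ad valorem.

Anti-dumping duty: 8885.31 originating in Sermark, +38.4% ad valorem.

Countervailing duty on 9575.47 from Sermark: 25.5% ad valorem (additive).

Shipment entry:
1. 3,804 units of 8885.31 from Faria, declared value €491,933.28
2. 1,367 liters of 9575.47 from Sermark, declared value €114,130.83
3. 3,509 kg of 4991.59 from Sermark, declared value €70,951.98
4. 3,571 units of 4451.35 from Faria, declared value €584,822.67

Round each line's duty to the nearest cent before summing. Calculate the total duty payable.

€78,787.50

Line 1 (8885.31, Faria, 3,804 units, €491,933.28):
Base rate for 8885.31 is €3.79/unit.
Origin Faria qualifies under the Talmark–Faria agreement and 8885.31 is covered: preferential rate Free applies instead.
The additional-duty order on 8885.31 targets Sermark, not Faria; it does not apply.
Duty = €491,933.28 × 0% = €0.00.
Line 2 (9575.47, Sermark, 1,367 liters, €114,130.83):
Base rate for 9575.47 is 3.5%.
Additional duty on 9575.47 from Sermark: +25.5%. Applied ad valorem rate: 3.5% + 25.5% = 29%.
Duty = €114,130.83 × 29% = €33,097.94.
Line 3 (4991.59, Sermark, 3,509 kg, €70,951.98):
Base rate for 4991.59 is 27%.
4991.59 has an FTA preferential rate, but origin Sermark is not Faria; base rate stands.
Duty = €70,951.98 × 27% = €19,157.03.
Line 4 (4451.35, Faria, 3,571 units, €584,822.67):
Base rate for 4451.35 is €7.43/unit.
Origin Faria is the FTA partner but 4451.35 is not on the preference list; base rate stands.
Duty = 3,571 × €7.43 = €26,532.53.
Total = €0.00 + €33,097.94 + €19,157.03 + €26,532.53 = €78,787.50.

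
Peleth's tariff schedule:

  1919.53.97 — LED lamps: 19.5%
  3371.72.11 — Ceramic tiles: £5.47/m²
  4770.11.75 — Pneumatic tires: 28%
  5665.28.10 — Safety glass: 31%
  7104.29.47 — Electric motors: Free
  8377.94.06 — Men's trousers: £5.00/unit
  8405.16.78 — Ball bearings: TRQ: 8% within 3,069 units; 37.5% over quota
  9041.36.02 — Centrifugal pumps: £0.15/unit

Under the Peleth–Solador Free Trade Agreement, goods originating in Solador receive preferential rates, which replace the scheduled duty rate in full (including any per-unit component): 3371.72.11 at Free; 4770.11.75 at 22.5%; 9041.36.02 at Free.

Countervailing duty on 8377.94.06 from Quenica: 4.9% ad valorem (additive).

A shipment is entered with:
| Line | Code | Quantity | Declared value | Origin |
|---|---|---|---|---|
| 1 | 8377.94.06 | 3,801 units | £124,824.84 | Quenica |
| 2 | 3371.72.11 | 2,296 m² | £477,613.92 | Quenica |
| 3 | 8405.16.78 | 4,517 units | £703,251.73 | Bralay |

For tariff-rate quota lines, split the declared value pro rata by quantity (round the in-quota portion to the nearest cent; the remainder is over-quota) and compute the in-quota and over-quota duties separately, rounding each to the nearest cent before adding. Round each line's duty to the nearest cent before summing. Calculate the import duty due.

Line 1 (8377.94.06, Quenica, 3,801 units, £124,824.84):
Base rate for 8377.94.06 is £5.00/unit.
Additional duty on 8377.94.06 from Quenica: +4.9% ad valorem. Applied ad valorem rate = 4.9%.
Duty = £124,824.84 × 4.9% + 3,801 × £5.00 = £25,121.42.
Line 2 (3371.72.11, Quenica, 2,296 m², £477,613.92):
Base rate for 3371.72.11 is £5.47/m².
3371.72.11 has an FTA preferential rate, but origin Quenica is not Solador; base rate stands.
Duty = 2,296 × £5.47 = £12,559.12.
Line 3 (8405.16.78, Bralay, 4,517 units, £703,251.73):
Code 8405.16.78 is under a tariff-rate quota (threshold 3,069 units). In-quota: 3,069 units at 8%; over-quota: 1,448 units at 37.5%.
Pro-rata value split: in-quota = £703,251.73 × 3,069/4,517 = £477,812.61; over-quota = £703,251.73 − £477,812.61 = £225,439.12.
In-quota duty = £477,812.61 × 8% = £38,225.01. Over-quota duty = £225,439.12 × 37.5% = £84,539.67.
Line duty = £38,225.01 + £84,539.67 = £122,764.68.
Total = £25,121.42 + £12,559.12 + £122,764.68 = £160,445.22.

£160,445.22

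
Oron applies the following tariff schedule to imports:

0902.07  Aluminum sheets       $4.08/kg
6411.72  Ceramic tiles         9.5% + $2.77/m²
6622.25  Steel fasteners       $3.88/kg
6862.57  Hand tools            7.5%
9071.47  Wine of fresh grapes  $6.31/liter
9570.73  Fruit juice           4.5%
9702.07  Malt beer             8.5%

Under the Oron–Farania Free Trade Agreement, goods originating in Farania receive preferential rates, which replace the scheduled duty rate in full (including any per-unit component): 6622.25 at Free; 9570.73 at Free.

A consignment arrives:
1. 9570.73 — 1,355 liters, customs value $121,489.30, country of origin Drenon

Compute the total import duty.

Line 1 (9570.73, Drenon, 1,355 liters, $121,489.30):
Base rate for 9570.73 is 4.5%.
9570.73 has an FTA preferential rate, but origin Drenon is not Farania; base rate stands.
Duty = $121,489.30 × 4.5% = $5,467.02.

$5,467.02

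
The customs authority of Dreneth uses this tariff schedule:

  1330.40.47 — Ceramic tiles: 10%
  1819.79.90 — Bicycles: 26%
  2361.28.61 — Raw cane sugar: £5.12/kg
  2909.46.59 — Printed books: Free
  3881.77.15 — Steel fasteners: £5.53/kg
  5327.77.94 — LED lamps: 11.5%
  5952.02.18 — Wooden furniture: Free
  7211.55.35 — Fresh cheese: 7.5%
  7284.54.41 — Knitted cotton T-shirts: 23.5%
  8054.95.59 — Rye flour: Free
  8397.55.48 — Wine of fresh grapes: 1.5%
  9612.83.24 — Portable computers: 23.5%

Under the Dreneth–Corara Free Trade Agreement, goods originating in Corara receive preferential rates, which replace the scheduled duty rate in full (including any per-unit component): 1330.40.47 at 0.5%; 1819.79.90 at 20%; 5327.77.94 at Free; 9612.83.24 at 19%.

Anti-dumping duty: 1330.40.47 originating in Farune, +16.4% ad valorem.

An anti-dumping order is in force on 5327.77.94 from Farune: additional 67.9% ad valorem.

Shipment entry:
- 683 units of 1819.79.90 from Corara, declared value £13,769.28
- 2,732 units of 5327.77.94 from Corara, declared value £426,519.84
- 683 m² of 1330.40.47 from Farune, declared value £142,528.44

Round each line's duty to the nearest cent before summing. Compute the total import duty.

Line 1 (1819.79.90, Corara, 683 units, £13,769.28):
Base rate for 1819.79.90 is 26%.
Origin Corara qualifies under the Dreneth–Corara agreement and 1819.79.90 is covered: preferential rate 20% applies instead.
Duty = £13,769.28 × 20% = £2,753.86.
Line 2 (5327.77.94, Corara, 2,732 units, £426,519.84):
Base rate for 5327.77.94 is 11.5%.
Origin Corara qualifies under the Dreneth–Corara agreement and 5327.77.94 is covered: preferential rate Free applies instead.
The additional-duty order on 5327.77.94 targets Farune, not Corara; it does not apply.
Duty = £426,519.84 × 0% = £0.00.
Line 3 (1330.40.47, Farune, 683 m², £142,528.44):
Base rate for 1330.40.47 is 10%.
1330.40.47 has an FTA preferential rate, but origin Farune is not Corara; base rate stands.
Additional duty on 1330.40.47 from Farune: +16.4%. Applied ad valorem rate: 10% + 16.4% = 26.4%.
Duty = £142,528.44 × 26.4% = £37,627.51.
Total = £2,753.86 + £0.00 + £37,627.51 = £40,381.37.

£40,381.37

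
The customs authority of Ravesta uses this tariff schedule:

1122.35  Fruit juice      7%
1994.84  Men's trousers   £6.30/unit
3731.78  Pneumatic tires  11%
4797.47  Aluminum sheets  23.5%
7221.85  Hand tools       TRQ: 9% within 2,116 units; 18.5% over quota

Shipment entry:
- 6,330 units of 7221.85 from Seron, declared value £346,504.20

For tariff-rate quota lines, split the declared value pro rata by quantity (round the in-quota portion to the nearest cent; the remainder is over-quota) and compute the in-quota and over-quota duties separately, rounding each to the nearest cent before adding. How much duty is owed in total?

Line 1 (7221.85, Seron, 6,330 units, £346,504.20):
Code 7221.85 is under a tariff-rate quota (threshold 2,116 units). In-quota: 2,116 units at 9%; over-quota: 4,214 units at 18.5%.
Pro-rata value split: in-quota = £346,504.20 × 2,116/6,330 = £115,829.84; over-quota = £346,504.20 − £115,829.84 = £230,674.36.
In-quota duty = £115,829.84 × 9% = £10,424.69. Over-quota duty = £230,674.36 × 18.5% = £42,674.76.
Line duty = £10,424.69 + £42,674.76 = £53,099.45.

£53,099.45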